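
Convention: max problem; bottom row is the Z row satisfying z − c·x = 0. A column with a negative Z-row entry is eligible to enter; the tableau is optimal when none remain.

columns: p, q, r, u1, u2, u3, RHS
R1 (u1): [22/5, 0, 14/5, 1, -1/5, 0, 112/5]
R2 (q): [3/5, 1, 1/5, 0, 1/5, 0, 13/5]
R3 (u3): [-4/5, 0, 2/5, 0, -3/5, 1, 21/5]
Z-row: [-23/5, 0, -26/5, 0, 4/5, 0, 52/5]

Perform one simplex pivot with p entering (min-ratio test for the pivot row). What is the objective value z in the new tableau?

Ratio test on column p — row 1: (112/5)/(22/5) = 56/11; row 2: (13/5)/(3/5) = 13/3; row 3: entry -4/5 ≤ 0. Minimum is 13/3 at row 2 (q leaves); pivot element 3/5.
Pivot on row 2; the Z-row RHS becomes 52/5 − (-23/5)·(13/3) = 91/3.

91/3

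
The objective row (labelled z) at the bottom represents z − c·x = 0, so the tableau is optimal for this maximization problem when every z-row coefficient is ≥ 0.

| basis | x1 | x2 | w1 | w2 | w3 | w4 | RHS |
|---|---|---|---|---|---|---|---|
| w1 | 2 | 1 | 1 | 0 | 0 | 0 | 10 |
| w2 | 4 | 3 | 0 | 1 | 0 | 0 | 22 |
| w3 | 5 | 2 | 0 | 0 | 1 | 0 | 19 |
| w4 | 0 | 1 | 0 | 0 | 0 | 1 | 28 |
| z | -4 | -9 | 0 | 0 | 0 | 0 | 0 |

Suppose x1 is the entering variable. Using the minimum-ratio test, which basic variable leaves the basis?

w3

Column x1 entries and ratios — w1: 10/2 = 5; w2: 22/4 = 11/2; w3: 19/5 = 19/5; w4: 0 ≤ 0, skip.
Smallest ratio is 19/5 in the row of w3, so w3 leaves.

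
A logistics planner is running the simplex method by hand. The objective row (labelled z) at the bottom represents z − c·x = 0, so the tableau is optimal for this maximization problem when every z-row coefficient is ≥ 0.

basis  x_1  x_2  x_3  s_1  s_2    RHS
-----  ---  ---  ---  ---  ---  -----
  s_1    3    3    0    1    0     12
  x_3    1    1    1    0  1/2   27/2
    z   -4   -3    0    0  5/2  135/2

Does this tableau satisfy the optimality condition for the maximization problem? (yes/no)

no

The z-row has a negative entry -4 in column x_1, so it is not optimal.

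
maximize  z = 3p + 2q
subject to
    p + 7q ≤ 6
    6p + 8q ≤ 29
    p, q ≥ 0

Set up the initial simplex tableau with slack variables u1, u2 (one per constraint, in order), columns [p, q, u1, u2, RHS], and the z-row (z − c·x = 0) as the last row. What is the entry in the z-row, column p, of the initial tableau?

The z-row carries the negated objective coefficients: the p entry is -3.

-3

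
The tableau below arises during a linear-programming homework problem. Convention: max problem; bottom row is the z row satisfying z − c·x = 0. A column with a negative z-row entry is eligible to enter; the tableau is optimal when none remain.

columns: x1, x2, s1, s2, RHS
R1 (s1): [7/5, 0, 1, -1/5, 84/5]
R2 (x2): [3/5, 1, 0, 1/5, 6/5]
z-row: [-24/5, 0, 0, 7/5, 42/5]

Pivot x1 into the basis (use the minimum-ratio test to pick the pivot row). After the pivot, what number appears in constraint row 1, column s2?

-2/3

Ratio test on column x1 — row 1: (84/5)/(7/5) = 12; row 2: (6/5)/(3/5) = 2. Minimum is 2 at row 2 (x2 leaves); pivot element 3/5.
Divide row 2 by 3/5; eliminate column x1 from the other rows.
Row 1 update in column s2: -1/5 − (7/5)·(1/3) = -2/3.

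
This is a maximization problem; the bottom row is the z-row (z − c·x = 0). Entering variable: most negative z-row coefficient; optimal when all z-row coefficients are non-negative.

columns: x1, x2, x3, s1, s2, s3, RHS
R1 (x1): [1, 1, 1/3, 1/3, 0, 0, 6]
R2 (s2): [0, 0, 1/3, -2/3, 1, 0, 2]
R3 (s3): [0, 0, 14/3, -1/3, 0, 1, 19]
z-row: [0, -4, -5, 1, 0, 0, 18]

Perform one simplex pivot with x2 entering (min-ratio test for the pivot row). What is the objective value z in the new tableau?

Ratio test on column x2 — row 1: 6/1 = 6; row 2: entry 0 ≤ 0; row 3: entry 0 ≤ 0. Minimum is 6 at row 1 (x1 leaves); pivot element 1.
Pivot on row 1; the z-row RHS becomes 18 − (-4)·6 = 42.

42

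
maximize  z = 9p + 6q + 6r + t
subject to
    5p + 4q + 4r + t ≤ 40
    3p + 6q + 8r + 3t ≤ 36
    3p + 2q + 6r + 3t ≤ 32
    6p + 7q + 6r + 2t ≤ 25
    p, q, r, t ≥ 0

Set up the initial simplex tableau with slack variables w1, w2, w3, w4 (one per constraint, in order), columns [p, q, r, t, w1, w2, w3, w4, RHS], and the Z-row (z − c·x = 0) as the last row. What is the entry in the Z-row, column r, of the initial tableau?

-6

The Z-row carries the negated objective coefficients: the r entry is -6.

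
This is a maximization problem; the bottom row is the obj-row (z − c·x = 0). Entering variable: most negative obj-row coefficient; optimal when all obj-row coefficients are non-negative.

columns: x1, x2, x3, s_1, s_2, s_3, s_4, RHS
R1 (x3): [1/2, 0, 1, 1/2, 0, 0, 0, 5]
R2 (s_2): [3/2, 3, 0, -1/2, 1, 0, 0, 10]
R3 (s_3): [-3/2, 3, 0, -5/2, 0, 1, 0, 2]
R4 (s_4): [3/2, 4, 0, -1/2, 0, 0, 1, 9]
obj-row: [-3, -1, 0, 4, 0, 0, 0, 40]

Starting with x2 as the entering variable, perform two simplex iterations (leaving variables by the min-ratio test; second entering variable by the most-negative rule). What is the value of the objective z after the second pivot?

Ratio test on column x2 — row 1: entry 0 ≤ 0; row 2: 10/3 = 10/3; row 3: 2/3 = 2/3; row 4: 9/4 = 9/4. Minimum is 2/3 at row 3 (s_3 leaves); pivot element 3.
Pivot on row 3; the obj-row RHS becomes 40 − (-1)·(2/3) = 122/3.
Next entering variable (most negative obj-row entry -7/2): x1.
Ratio test on column x1 — row 1: 5/(1/2) = 10; row 2: 8/3 = 8/3; row 3: entry -1/2 ≤ 0; row 4: (19/3)/(7/2) = 38/21. Minimum is 38/21 at row 4 (s_4 leaves); pivot element 7/2.
After the second pivot the obj-row RHS is 122/3 − (-7/2)·(38/21) = 47.

47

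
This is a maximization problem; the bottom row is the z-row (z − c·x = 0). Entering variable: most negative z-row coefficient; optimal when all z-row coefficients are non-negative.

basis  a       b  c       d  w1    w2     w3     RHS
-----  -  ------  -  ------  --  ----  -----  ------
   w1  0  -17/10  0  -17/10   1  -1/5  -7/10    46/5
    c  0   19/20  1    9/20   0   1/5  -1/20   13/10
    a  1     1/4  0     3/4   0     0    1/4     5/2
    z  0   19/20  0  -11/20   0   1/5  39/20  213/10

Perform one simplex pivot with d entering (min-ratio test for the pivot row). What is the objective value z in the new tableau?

Ratio test on column d — row 1: entry -17/10 ≤ 0; row 2: (13/10)/(9/20) = 26/9; row 3: (5/2)/(3/4) = 10/3. Minimum is 26/9 at row 2 (c leaves); pivot element 9/20.
Pivot on row 2; the z-row RHS becomes 213/10 − (-11/20)·(26/9) = 206/9.

206/9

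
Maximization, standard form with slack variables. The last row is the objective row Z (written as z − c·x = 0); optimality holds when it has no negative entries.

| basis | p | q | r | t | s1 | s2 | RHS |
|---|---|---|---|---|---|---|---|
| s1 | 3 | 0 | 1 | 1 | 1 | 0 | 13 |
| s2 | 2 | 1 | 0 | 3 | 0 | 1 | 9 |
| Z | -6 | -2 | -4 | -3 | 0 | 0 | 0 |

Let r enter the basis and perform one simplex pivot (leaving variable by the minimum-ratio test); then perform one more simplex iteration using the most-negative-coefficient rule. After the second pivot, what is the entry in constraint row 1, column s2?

Ratio test on column r — row 1: 13/1 = 13; row 2: entry 0 ≤ 0. Minimum is 13 at row 1 (s1 leaves); pivot element 1.
Divide row 1 by 1; eliminate column r from the other rows.
Second iteration: most negative Z-row entry is -2 in column q, so q enters.
Ratio test on column q — row 1: entry 0 ≤ 0; row 2: 9/1 = 9. Minimum is 9 at row 2 (s2 leaves); pivot element 1.
Divide row 2 by 1; eliminate column q from the other rows.
After both pivots, the entry at constraint row 1, column s2 is 0.

0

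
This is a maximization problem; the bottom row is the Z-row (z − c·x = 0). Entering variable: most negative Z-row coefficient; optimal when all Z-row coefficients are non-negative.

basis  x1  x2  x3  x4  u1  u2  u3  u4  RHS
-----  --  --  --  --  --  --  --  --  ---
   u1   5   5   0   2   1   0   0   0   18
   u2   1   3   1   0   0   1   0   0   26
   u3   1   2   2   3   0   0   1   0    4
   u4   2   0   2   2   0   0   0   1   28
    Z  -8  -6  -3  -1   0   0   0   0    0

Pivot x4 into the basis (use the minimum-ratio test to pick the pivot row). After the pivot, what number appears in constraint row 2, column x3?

1

Ratio test on column x4 — row 1: 18/2 = 9; row 2: entry 0 ≤ 0; row 3: 4/3 = 4/3; row 4: 28/2 = 14. Minimum is 4/3 at row 3 (u3 leaves); pivot element 3.
Divide row 3 by 3; eliminate column x4 from the other rows.
Row 2 update in column x3: 1 − 0·(2/3) = 1.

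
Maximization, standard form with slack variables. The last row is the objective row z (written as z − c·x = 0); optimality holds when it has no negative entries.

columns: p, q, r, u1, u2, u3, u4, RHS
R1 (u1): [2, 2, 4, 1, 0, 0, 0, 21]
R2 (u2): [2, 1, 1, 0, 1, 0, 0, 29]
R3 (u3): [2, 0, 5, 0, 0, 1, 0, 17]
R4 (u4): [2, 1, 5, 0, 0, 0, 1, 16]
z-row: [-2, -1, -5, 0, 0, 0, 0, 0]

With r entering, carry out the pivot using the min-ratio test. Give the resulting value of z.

16

Ratio test on column r — row 1: 21/4 = 21/4; row 2: 29/1 = 29; row 3: 17/5 = 17/5; row 4: 16/5 = 16/5. Minimum is 16/5 at row 4 (u4 leaves); pivot element 5.
Pivot on row 4; the z-row RHS becomes 0 − (-5)·(16/5) = 16.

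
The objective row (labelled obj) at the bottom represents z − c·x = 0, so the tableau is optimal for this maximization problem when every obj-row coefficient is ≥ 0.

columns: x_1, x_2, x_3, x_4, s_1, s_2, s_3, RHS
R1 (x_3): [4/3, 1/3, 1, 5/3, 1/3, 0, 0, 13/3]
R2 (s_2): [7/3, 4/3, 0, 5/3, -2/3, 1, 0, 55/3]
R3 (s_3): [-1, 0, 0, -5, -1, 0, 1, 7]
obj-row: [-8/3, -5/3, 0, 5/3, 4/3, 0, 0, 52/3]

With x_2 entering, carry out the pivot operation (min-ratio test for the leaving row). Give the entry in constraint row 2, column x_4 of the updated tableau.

Ratio test on column x_2 — row 1: (13/3)/(1/3) = 13; row 2: (55/3)/(4/3) = 55/4; row 3: entry 0 ≤ 0. Minimum is 13 at row 1 (x_3 leaves); pivot element 1/3.
Divide row 1 by 1/3; eliminate column x_2 from the other rows.
Row 2 update in column x_4: 5/3 − (4/3)·5 = -5.

-5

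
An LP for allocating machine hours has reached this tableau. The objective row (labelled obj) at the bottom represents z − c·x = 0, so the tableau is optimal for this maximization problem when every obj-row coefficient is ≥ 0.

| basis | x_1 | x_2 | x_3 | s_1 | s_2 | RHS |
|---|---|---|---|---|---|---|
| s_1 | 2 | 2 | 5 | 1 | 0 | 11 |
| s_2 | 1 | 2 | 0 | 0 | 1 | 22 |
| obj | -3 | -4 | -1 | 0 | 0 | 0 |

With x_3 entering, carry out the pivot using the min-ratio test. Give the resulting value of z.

11/5

Ratio test on column x_3 — row 1: 11/5 = 11/5; row 2: entry 0 ≤ 0. Minimum is 11/5 at row 1 (s_1 leaves); pivot element 5.
Pivot on row 1; the obj-row RHS becomes 0 − (-1)·(11/5) = 11/5.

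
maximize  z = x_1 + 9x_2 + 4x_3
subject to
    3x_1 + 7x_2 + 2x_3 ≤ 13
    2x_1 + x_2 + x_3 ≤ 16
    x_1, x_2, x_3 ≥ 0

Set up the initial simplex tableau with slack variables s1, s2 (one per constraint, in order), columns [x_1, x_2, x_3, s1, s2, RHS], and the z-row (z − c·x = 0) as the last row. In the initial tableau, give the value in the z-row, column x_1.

-1

The z-row carries the negated objective coefficients: the x_1 entry is -1.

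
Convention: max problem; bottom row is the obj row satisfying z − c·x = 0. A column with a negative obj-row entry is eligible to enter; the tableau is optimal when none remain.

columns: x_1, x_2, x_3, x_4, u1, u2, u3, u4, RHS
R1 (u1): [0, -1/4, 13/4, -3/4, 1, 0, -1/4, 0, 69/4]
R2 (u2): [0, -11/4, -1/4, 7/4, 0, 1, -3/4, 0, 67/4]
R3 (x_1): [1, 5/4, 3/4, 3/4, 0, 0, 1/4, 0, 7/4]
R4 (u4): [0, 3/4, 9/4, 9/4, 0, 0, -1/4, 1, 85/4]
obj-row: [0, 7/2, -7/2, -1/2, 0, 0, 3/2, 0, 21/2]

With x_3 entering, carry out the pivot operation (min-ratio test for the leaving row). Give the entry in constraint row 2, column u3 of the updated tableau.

Ratio test on column x_3 — row 1: (69/4)/(13/4) = 69/13; row 2: entry -1/4 ≤ 0; row 3: (7/4)/(3/4) = 7/3; row 4: (85/4)/(9/4) = 85/9. Minimum is 7/3 at row 3 (x_1 leaves); pivot element 3/4.
Divide row 3 by 3/4; eliminate column x_3 from the other rows.
Row 2 update in column u3: -3/4 − (-1/4)·(1/3) = -2/3.

-2/3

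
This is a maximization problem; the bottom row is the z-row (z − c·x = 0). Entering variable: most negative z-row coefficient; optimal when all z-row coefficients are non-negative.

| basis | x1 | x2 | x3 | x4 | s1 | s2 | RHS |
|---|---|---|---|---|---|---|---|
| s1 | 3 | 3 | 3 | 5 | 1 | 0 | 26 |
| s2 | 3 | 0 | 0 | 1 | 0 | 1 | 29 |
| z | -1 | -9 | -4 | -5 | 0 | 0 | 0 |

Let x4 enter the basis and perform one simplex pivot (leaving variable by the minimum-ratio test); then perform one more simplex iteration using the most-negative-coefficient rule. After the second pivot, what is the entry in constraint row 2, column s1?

0

Ratio test on column x4 — row 1: 26/5 = 26/5; row 2: 29/1 = 29. Minimum is 26/5 at row 1 (s1 leaves); pivot element 5.
Divide row 1 by 5; eliminate column x4 from the other rows.
Second iteration: most negative z-row entry is -6 in column x2, so x2 enters.
Ratio test on column x2 — row 1: (26/5)/(3/5) = 26/3; row 2: entry -3/5 ≤ 0. Minimum is 26/3 at row 1 (x4 leaves); pivot element 3/5.
Divide row 1 by 3/5; eliminate column x2 from the other rows.
After both pivots, the entry at constraint row 2, column s1 is 0.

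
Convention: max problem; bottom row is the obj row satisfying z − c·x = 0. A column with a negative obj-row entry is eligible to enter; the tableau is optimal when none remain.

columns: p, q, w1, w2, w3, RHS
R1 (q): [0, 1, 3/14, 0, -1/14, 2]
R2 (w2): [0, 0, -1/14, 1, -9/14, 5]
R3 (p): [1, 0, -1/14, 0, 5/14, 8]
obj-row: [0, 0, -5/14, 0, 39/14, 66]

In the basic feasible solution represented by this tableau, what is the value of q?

2

q is basic (row 1); its value is the RHS of that row, 2.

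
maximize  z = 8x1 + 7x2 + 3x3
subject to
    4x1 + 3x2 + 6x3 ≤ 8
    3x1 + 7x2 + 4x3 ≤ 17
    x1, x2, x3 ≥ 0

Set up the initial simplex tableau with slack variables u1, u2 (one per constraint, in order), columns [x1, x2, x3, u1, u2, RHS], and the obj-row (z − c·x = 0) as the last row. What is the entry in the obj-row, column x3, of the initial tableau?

The obj-row carries the negated objective coefficients: the x3 entry is -3.

-3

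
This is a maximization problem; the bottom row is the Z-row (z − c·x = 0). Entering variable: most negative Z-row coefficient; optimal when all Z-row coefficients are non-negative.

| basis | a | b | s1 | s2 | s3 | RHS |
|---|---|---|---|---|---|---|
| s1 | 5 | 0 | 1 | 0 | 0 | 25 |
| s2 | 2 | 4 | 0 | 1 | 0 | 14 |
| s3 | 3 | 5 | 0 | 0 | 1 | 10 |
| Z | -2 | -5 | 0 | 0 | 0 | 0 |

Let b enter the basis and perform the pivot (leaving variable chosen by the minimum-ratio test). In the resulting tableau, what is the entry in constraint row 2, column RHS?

Ratio test on column b — row 1: entry 0 ≤ 0; row 2: 14/4 = 7/2; row 3: 10/5 = 2. Minimum is 2 at row 3 (s3 leaves); pivot element 5.
Divide row 3 by 5; eliminate column b from the other rows.
Row 2 update in column RHS: 14 − 4·2 = 6.

6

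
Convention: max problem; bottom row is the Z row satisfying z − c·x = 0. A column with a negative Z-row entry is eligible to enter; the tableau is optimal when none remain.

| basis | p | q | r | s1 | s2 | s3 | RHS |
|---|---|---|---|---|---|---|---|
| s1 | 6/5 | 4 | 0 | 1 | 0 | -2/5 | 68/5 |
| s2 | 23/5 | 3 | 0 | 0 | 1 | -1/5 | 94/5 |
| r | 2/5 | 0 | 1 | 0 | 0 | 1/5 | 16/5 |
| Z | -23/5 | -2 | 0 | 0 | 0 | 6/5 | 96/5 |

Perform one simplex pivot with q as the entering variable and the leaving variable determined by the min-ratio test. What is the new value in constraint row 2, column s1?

-3/4

Ratio test on column q — row 1: (68/5)/4 = 17/5; row 2: (94/5)/3 = 94/15; row 3: entry 0 ≤ 0. Minimum is 17/5 at row 1 (s1 leaves); pivot element 4.
Divide row 1 by 4; eliminate column q from the other rows.
Row 2 update in column s1: 0 − 3·(1/4) = -3/4.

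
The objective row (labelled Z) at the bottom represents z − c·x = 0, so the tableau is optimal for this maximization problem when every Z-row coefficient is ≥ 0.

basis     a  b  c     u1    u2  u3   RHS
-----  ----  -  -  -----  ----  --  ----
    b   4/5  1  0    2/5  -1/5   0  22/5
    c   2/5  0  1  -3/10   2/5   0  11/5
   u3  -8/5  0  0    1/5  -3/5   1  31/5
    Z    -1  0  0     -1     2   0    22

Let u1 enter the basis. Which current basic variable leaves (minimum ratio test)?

b

Column u1 entries and ratios — b: (22/5)/(2/5) = 11; c: -3/10 ≤ 0, skip; u3: (31/5)/(1/5) = 31.
Smallest ratio is 11 in the row of b, so b leaves.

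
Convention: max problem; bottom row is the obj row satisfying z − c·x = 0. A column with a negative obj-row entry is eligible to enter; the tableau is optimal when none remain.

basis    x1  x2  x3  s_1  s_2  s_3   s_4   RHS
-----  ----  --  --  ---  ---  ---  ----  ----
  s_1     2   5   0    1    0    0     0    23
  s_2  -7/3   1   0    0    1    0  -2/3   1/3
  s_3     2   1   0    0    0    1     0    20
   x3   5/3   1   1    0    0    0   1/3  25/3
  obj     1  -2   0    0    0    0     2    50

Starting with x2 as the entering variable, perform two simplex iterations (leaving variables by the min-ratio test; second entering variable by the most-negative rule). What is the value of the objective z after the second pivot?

Ratio test on column x2 — row 1: 23/5 = 23/5; row 2: (1/3)/1 = 1/3; row 3: 20/1 = 20; row 4: (25/3)/1 = 25/3. Minimum is 1/3 at row 2 (s_2 leaves); pivot element 1.
Pivot on row 2; the obj-row RHS becomes 50 − (-2)·(1/3) = 152/3.
Next entering variable (most negative obj-row entry -11/3): x1.
Ratio test on column x1 — row 1: (64/3)/(41/3) = 64/41; row 2: entry -7/3 ≤ 0; row 3: (59/3)/(13/3) = 59/13; row 4: 8/4 = 2. Minimum is 64/41 at row 1 (s_1 leaves); pivot element 41/3.
After the second pivot the obj-row RHS is 152/3 − (-11/3)·(64/41) = 2312/41.

2312/41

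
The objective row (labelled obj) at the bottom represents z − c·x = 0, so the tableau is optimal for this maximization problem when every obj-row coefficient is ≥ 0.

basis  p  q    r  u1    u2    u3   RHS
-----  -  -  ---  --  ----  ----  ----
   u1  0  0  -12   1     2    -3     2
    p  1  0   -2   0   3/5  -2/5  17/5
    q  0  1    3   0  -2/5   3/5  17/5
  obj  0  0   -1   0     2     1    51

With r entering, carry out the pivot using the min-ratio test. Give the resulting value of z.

Ratio test on column r — row 1: entry -12 ≤ 0; row 2: entry -2 ≤ 0; row 3: (17/5)/3 = 17/15. Minimum is 17/15 at row 3 (q leaves); pivot element 3.
Pivot on row 3; the obj-row RHS becomes 51 − (-1)·(17/15) = 782/15.

782/15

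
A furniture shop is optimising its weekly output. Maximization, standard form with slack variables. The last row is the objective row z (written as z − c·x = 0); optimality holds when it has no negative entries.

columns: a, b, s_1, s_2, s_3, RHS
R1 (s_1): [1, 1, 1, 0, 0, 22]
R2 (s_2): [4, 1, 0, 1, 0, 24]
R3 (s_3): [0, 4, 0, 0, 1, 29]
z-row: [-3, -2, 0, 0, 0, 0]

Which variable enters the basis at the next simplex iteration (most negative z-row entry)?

Negative z-row entries: a: -3, b: -2.
The most negative is -3 in column a, so a enters.

a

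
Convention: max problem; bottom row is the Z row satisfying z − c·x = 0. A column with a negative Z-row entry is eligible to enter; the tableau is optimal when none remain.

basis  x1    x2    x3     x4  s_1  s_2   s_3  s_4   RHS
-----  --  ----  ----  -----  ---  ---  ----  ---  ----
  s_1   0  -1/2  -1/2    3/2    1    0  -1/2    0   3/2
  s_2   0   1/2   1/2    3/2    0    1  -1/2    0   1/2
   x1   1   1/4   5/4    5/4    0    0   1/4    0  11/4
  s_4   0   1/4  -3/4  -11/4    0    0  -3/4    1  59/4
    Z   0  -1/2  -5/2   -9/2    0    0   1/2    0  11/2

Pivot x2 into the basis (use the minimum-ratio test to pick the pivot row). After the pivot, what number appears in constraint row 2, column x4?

Ratio test on column x2 — row 1: entry -1/2 ≤ 0; row 2: (1/2)/(1/2) = 1; row 3: (11/4)/(1/4) = 11; row 4: (59/4)/(1/4) = 59. Minimum is 1 at row 2 (s_2 leaves); pivot element 1/2.
Divide row 2 by 1/2; eliminate column x2 from the other rows.
In the new row 2, the x4 entry is the old entry divided by the pivot: (3/2)/(1/2) = 3.

3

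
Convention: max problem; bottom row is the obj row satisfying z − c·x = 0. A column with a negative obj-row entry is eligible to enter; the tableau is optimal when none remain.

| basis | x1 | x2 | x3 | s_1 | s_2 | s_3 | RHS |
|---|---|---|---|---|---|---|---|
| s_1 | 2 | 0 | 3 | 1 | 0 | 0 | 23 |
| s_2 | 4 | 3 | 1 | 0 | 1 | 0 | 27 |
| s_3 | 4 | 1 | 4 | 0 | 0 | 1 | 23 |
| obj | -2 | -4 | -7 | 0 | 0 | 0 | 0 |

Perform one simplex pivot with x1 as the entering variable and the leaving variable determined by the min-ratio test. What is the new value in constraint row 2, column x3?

Ratio test on column x1 — row 1: 23/2 = 23/2; row 2: 27/4 = 27/4; row 3: 23/4 = 23/4. Minimum is 23/4 at row 3 (s_3 leaves); pivot element 4.
Divide row 3 by 4; eliminate column x1 from the other rows.
Row 2 update in column x3: 1 − 4·1 = -3.

-3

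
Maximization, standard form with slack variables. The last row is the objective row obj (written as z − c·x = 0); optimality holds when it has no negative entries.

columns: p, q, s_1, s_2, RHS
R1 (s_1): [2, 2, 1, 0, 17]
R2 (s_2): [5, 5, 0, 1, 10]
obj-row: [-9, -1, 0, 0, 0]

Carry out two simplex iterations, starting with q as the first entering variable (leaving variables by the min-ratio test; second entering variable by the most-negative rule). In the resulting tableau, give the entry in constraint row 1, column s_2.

-2/5

Ratio test on column q — row 1: 17/2 = 17/2; row 2: 10/5 = 2. Minimum is 2 at row 2 (s_2 leaves); pivot element 5.
Divide row 2 by 5; eliminate column q from the other rows.
Second iteration: most negative obj-row entry is -8 in column p, so p enters.
Ratio test on column p — row 1: entry 0 ≤ 0; row 2: 2/1 = 2. Minimum is 2 at row 2 (q leaves); pivot element 1.
Divide row 2 by 1; eliminate column p from the other rows.
After both pivots, the entry at constraint row 1, column s_2 is -2/5.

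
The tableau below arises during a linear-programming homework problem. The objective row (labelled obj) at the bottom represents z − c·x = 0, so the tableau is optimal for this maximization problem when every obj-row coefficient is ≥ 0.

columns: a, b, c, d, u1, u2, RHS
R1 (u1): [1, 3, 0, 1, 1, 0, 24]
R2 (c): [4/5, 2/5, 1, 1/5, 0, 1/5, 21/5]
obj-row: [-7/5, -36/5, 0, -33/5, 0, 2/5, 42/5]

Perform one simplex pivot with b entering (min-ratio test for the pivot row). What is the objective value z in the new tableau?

66

Ratio test on column b — row 1: 24/3 = 8; row 2: (21/5)/(2/5) = 21/2. Minimum is 8 at row 1 (u1 leaves); pivot element 3.
Pivot on row 1; the obj-row RHS becomes 42/5 − (-36/5)·8 = 66.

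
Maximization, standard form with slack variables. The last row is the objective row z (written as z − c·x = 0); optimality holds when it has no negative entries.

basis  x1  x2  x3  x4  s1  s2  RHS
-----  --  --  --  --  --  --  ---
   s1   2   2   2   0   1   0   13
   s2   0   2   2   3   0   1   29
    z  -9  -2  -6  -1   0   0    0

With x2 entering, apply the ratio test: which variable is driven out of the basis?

s1

Column x2 entries and ratios — s1: 13/2 = 13/2; s2: 29/2 = 29/2.
Smallest ratio is 13/2 in the row of s1, so s1 leaves.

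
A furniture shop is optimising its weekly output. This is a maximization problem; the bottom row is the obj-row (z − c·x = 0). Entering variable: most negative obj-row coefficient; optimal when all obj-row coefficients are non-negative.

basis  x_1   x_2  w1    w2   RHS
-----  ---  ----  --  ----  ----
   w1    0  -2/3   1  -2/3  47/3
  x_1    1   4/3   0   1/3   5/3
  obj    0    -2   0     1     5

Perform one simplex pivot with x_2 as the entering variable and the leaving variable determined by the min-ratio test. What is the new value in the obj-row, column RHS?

Ratio test on column x_2 — row 1: entry -2/3 ≤ 0; row 2: (5/3)/(4/3) = 5/4. Minimum is 5/4 at row 2 (x_1 leaves); pivot element 4/3.
Divide row 2 by 4/3; eliminate column x_2 from the other rows.
obj-row update in column RHS: 5 − (-2)·(5/4) = 15/2.

15/2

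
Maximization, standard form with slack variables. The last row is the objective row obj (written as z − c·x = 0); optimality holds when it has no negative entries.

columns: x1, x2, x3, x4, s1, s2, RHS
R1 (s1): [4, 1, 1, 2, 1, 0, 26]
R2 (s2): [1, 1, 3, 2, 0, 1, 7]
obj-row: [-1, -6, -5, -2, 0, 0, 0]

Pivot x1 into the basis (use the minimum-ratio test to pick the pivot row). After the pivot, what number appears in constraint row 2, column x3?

Ratio test on column x1 — row 1: 26/4 = 13/2; row 2: 7/1 = 7. Minimum is 13/2 at row 1 (s1 leaves); pivot element 4.
Divide row 1 by 4; eliminate column x1 from the other rows.
Row 2 update in column x3: 3 − 1·(1/4) = 11/4.

11/4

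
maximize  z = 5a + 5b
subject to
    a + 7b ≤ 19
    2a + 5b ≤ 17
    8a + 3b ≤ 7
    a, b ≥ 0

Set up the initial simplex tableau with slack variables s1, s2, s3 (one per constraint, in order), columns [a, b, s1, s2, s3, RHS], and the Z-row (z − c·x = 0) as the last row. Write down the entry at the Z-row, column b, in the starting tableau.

The Z-row carries the negated objective coefficients: the b entry is -5.

-5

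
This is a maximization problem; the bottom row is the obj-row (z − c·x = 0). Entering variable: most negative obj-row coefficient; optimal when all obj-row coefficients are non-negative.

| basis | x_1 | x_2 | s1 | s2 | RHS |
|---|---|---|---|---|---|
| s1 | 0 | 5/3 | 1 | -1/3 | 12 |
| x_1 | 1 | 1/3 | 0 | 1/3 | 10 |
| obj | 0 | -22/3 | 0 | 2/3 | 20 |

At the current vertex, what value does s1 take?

12

s1 is basic (row 1); its value is the RHS of that row, 12.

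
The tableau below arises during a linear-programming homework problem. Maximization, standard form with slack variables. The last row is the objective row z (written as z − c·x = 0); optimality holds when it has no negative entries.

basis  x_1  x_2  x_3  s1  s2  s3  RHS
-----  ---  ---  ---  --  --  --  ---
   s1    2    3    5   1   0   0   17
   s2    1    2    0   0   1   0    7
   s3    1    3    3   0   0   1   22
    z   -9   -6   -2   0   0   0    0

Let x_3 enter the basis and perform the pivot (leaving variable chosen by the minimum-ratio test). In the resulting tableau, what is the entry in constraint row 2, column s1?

Ratio test on column x_3 — row 1: 17/5 = 17/5; row 2: entry 0 ≤ 0; row 3: 22/3 = 22/3. Minimum is 17/5 at row 1 (s1 leaves); pivot element 5.
Divide row 1 by 5; eliminate column x_3 from the other rows.
Row 2 update in column s1: 0 − 0·(1/5) = 0.

0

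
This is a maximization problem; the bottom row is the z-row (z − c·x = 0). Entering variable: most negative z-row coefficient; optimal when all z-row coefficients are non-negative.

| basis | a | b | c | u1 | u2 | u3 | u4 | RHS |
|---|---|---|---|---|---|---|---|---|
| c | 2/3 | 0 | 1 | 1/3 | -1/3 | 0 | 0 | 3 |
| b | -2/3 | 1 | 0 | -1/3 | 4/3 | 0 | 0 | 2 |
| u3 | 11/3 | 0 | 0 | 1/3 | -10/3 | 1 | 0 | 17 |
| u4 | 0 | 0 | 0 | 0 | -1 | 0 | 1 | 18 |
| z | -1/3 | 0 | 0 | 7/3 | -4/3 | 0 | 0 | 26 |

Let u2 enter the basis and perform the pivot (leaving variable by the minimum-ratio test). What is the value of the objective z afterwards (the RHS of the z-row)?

28

Ratio test on column u2 — row 1: entry -1/3 ≤ 0; row 2: 2/(4/3) = 3/2; row 3: entry -10/3 ≤ 0; row 4: entry -1 ≤ 0. Minimum is 3/2 at row 2 (b leaves); pivot element 4/3.
Pivot on row 2; the z-row RHS becomes 26 − (-4/3)·(3/2) = 28.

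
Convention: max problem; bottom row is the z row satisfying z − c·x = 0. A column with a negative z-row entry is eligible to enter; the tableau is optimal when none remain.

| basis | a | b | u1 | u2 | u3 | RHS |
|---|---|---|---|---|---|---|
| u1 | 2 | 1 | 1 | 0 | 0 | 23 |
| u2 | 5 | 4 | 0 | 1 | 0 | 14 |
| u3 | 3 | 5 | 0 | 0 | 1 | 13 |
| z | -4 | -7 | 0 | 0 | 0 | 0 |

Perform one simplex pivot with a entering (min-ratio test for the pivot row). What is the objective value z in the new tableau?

Ratio test on column a — row 1: 23/2 = 23/2; row 2: 14/5 = 14/5; row 3: 13/3 = 13/3. Minimum is 14/5 at row 2 (u2 leaves); pivot element 5.
Pivot on row 2; the z-row RHS becomes 0 − (-4)·(14/5) = 56/5.

56/5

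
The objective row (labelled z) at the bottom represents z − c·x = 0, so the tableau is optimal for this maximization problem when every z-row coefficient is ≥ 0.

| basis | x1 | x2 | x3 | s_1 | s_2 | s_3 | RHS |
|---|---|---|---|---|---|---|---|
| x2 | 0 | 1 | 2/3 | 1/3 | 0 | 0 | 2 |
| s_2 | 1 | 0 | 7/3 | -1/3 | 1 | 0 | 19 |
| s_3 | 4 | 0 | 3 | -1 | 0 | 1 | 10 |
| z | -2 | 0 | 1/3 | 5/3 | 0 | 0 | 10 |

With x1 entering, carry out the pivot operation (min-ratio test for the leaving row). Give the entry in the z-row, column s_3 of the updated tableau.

Ratio test on column x1 — row 1: entry 0 ≤ 0; row 2: 19/1 = 19; row 3: 10/4 = 5/2. Minimum is 5/2 at row 3 (s_3 leaves); pivot element 4.
Divide row 3 by 4; eliminate column x1 from the other rows.
z-row update in column s_3: 0 − (-2)·(1/4) = 1/2.

1/2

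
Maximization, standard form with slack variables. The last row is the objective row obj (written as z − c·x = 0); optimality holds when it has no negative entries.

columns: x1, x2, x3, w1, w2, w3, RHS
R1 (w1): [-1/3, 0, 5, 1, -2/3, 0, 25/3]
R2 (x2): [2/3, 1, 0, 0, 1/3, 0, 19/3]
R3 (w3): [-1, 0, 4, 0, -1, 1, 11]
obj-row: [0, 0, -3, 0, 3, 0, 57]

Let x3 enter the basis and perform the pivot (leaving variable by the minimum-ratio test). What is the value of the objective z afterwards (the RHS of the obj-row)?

62

Ratio test on column x3 — row 1: (25/3)/5 = 5/3; row 2: entry 0 ≤ 0; row 3: 11/4 = 11/4. Minimum is 5/3 at row 1 (w1 leaves); pivot element 5.
Pivot on row 1; the obj-row RHS becomes 57 − (-3)·(5/3) = 62.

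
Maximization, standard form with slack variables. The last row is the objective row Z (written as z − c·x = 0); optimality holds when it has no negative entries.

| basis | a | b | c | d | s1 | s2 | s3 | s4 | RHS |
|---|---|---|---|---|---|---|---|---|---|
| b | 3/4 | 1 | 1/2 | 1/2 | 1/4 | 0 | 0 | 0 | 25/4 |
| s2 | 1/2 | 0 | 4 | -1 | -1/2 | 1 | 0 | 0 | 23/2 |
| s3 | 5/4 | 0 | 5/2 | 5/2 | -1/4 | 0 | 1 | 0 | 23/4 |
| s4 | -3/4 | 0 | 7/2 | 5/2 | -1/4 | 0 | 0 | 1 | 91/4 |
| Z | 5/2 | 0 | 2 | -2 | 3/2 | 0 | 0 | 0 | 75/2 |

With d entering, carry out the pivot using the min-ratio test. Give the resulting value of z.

421/10

Ratio test on column d — row 1: (25/4)/(1/2) = 25/2; row 2: entry -1 ≤ 0; row 3: (23/4)/(5/2) = 23/10; row 4: (91/4)/(5/2) = 91/10. Minimum is 23/10 at row 3 (s3 leaves); pivot element 5/2.
Pivot on row 3; the Z-row RHS becomes 75/2 − (-2)·(23/10) = 421/10.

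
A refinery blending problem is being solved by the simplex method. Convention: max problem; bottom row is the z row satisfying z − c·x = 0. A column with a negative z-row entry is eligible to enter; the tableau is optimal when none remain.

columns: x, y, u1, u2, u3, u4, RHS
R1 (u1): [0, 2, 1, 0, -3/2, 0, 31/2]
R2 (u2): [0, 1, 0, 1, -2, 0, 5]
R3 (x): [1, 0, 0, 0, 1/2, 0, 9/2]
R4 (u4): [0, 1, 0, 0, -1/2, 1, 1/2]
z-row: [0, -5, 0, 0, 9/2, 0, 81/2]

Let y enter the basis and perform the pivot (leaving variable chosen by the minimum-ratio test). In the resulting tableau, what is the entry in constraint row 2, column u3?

-3/2

Ratio test on column y — row 1: (31/2)/2 = 31/4; row 2: 5/1 = 5; row 3: entry 0 ≤ 0; row 4: (1/2)/1 = 1/2. Minimum is 1/2 at row 4 (u4 leaves); pivot element 1.
Divide row 4 by 1; eliminate column y from the other rows.
Row 2 update in column u3: -2 − 1·(-1/2) = -3/2.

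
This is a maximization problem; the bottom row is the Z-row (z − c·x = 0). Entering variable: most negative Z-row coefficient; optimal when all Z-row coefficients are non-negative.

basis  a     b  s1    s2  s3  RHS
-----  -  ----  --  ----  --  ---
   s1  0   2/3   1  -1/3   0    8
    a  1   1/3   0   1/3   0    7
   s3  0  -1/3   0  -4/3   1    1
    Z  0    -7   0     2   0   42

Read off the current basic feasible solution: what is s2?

0

s2 is not in the basis, so in the current basic feasible solution s2 = 0.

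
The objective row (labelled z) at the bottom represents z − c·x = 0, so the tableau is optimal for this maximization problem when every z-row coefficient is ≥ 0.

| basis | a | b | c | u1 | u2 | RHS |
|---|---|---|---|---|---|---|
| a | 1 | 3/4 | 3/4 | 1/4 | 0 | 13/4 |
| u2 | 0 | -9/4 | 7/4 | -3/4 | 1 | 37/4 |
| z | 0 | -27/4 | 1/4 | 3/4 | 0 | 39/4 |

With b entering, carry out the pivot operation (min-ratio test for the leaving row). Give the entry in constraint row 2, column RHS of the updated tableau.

19

Ratio test on column b — row 1: (13/4)/(3/4) = 13/3; row 2: entry -9/4 ≤ 0. Minimum is 13/3 at row 1 (a leaves); pivot element 3/4.
Divide row 1 by 3/4; eliminate column b from the other rows.
Row 2 update in column RHS: 37/4 − (-9/4)·(13/3) = 19.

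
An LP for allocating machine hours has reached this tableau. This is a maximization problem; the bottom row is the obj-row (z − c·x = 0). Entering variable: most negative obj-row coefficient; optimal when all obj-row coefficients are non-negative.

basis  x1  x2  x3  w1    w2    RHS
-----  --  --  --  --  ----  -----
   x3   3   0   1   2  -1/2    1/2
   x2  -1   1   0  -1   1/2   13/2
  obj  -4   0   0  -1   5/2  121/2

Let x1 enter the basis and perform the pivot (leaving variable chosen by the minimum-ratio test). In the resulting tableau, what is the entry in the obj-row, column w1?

5/3

Ratio test on column x1 — row 1: (1/2)/3 = 1/6; row 2: entry -1 ≤ 0. Minimum is 1/6 at row 1 (x3 leaves); pivot element 3.
Divide row 1 by 3; eliminate column x1 from the other rows.
obj-row update in column w1: -1 − (-4)·(2/3) = 5/3.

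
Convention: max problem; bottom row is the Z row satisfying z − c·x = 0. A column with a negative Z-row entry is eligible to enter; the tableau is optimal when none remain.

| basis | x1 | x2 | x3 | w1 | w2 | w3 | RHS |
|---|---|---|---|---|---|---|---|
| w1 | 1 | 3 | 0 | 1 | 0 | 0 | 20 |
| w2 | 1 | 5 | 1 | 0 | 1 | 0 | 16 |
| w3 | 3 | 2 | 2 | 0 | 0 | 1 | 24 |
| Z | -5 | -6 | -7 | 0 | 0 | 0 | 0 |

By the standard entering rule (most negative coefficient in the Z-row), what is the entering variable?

x3

Negative Z-row entries: x1: -5, x2: -6, x3: -7.
The most negative is -7 in column x3, so x3 enters.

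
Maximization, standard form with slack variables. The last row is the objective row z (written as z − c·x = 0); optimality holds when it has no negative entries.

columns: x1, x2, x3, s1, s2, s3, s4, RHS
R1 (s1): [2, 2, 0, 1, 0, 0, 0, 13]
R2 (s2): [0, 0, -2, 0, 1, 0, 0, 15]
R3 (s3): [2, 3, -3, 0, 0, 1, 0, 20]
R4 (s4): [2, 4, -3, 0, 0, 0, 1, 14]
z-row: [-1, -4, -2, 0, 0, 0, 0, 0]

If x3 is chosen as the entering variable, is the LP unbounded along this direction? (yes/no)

yes

Every constraint-row entry in column x3 is ≤ 0, so increasing x3 is unbounded.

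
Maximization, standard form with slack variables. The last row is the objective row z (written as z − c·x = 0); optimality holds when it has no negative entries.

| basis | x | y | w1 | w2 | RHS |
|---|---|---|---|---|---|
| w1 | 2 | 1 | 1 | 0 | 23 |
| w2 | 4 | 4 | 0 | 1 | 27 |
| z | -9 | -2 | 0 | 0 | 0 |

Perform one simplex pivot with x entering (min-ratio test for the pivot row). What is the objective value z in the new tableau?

243/4

Ratio test on column x — row 1: 23/2 = 23/2; row 2: 27/4 = 27/4. Minimum is 27/4 at row 2 (w2 leaves); pivot element 4.
Pivot on row 2; the z-row RHS becomes 0 − (-9)·(27/4) = 243/4.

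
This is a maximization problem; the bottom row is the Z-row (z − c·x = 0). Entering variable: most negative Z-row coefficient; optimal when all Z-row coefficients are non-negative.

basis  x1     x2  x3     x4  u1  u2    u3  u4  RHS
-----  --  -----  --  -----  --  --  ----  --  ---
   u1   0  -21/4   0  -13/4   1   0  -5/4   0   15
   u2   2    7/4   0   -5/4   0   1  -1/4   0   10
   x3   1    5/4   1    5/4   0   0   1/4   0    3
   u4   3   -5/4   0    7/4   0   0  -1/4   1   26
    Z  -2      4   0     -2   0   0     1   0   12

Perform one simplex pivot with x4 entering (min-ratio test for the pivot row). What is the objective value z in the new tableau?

84/5

Ratio test on column x4 — row 1: entry -13/4 ≤ 0; row 2: entry -5/4 ≤ 0; row 3: 3/(5/4) = 12/5; row 4: 26/(7/4) = 104/7. Minimum is 12/5 at row 3 (x3 leaves); pivot element 5/4.
Pivot on row 3; the Z-row RHS becomes 12 − (-2)·(12/5) = 84/5.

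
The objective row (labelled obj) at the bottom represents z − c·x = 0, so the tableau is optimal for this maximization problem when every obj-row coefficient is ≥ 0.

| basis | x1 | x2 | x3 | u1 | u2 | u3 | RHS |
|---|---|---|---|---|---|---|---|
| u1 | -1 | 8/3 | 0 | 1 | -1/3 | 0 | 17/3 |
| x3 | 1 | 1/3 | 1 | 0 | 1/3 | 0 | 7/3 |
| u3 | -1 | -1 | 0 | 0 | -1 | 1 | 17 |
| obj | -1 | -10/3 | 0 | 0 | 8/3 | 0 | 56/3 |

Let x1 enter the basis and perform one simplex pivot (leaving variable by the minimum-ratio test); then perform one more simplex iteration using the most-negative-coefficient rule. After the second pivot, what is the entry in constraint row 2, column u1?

-1/9

Ratio test on column x1 — row 1: entry -1 ≤ 0; row 2: (7/3)/1 = 7/3; row 3: entry -1 ≤ 0. Minimum is 7/3 at row 2 (x3 leaves); pivot element 1.
Divide row 2 by 1; eliminate column x1 from the other rows.
Second iteration: most negative obj-row entry is -3 in column x2, so x2 enters.
Ratio test on column x2 — row 1: 8/3 = 8/3; row 2: (7/3)/(1/3) = 7; row 3: entry -2/3 ≤ 0. Minimum is 8/3 at row 1 (u1 leaves); pivot element 3.
Divide row 1 by 3; eliminate column x2 from the other rows.
After both pivots, the entry at constraint row 2, column u1 is -1/9.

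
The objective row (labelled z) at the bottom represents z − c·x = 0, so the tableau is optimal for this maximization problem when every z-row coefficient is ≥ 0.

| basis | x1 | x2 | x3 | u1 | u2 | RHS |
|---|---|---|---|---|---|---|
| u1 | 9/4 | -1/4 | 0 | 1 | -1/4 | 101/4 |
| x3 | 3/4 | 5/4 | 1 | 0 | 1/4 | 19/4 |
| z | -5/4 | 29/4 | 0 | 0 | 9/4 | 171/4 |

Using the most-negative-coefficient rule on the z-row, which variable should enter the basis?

x1

Negative z-row entries: x1: -5/4.
The most negative is -5/4 in column x1, so x1 enters.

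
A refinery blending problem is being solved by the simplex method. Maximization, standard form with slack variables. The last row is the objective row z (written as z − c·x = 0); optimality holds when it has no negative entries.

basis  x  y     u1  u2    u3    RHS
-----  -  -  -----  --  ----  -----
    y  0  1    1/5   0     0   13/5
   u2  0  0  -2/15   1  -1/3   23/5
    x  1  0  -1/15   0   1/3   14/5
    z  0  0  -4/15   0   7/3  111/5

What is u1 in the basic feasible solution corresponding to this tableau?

u1 is not in the basis, so in the current basic feasible solution u1 = 0.

0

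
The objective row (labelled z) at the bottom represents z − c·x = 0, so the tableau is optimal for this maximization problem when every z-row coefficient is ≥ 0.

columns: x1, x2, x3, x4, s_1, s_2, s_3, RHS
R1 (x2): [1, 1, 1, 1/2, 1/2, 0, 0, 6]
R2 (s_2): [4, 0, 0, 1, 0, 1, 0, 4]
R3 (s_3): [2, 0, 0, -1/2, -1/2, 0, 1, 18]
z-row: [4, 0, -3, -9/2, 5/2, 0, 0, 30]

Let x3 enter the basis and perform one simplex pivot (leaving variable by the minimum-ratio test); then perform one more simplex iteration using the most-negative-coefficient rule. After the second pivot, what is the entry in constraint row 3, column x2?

0

Ratio test on column x3 — row 1: 6/1 = 6; row 2: entry 0 ≤ 0; row 3: entry 0 ≤ 0. Minimum is 6 at row 1 (x2 leaves); pivot element 1.
Divide row 1 by 1; eliminate column x3 from the other rows.
Second iteration: most negative z-row entry is -3 in column x4, so x4 enters.
Ratio test on column x4 — row 1: 6/(1/2) = 12; row 2: 4/1 = 4; row 3: entry -1/2 ≤ 0. Minimum is 4 at row 2 (s_2 leaves); pivot element 1.
Divide row 2 by 1; eliminate column x4 from the other rows.
After both pivots, the entry at constraint row 3, column x2 is 0.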